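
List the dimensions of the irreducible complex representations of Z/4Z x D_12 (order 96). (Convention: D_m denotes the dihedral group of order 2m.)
Dimensions: 1, 1, 1, 1, 1, 1, 1, 1, 1, 1, 1, 1, 1, 1, 1, 1, 2, 2, 2, 2, 2, 2, 2, 2, 2, 2, 2, 2, 2, 2, 2, 2, 2, 2, 2, 2

Argument: There are 36 irreducibles (= number of conjugacy classes). Their dimensions d_i satisfy sum d_i^2 = |G| = 96: 1 + 1 + 1 + 1 + 1 + 1 + 1 + 1 + 1 + 1 + 1 + 1 + 1 + 1 + 1 + 1 + 4 + 4 + 4 + 4 + 4 + 4 + 4 + 4 + 4 + 4 + 4 + 4 + 4 + 4 + 4 + 4 + 4 + 4 + 4 + 4 = 96. (For the product with Z/4Z: each of the 4 1-dim characters of Z/4Z tensors with each irrep of D_12, giving 4 copies of each D_12-dimension.)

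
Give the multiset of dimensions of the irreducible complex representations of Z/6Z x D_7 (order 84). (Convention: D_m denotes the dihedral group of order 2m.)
Dimensions: 1, 1, 1, 1, 1, 1, 1, 1, 1, 1, 1, 1, 2, 2, 2, 2, 2, 2, 2, 2, 2, 2, 2, 2, 2, 2, 2, 2, 2, 2

Explanation: There are 30 irreducibles (= number of conjugacy classes). Their dimensions d_i satisfy sum d_i^2 = |G| = 84: 1 + 1 + 1 + 1 + 1 + 1 + 1 + 1 + 1 + 1 + 1 + 1 + 4 + 4 + 4 + 4 + 4 + 4 + 4 + 4 + 4 + 4 + 4 + 4 + 4 + 4 + 4 + 4 + 4 + 4 = 84. (For the product with Z/6Z: each of the 6 1-dim characters of Z/6Z tensors with each irrep of D_7, giving 6 copies of each D_7-dimension.)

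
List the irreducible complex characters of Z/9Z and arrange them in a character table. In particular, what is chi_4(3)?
Character table of Z/9Z (irreps indexed chi_0,...,chi_8 with chi_k(m) = zeta_9^(k*m), zeta_9 = exp(2*pi*i/9)):
  irrep \ class  {0} (size 1)  {1} (size 1)    {2} (size 1)    {3} (size 1)    {4} (size 1)    {5} (size 1)    {6} (size 1)    {7} (size 1)    {8} (size 1)  
  chi_0          1             1               1               1               1               1               1               1               1             
  chi_1          1             exp(2*I*pi/9)   exp(4*I*pi/9)   exp(2*I*pi/3)   exp(8*I*pi/9)   exp(-8*I*pi/9)  exp(-2*I*pi/3)  exp(-4*I*pi/9)  exp(-2*I*pi/9)
  chi_2          1             exp(4*I*pi/9)   exp(8*I*pi/9)   exp(-2*I*pi/3)  exp(-2*I*pi/9)  exp(2*I*pi/9)   exp(2*I*pi/3)   exp(-8*I*pi/9)  exp(-4*I*pi/9)
  chi_3          1             exp(2*I*pi/3)   exp(-2*I*pi/3)  1               exp(2*I*pi/3)   exp(-2*I*pi/3)  1               exp(2*I*pi/3)   exp(-2*I*pi/3)
  chi_4          1             exp(8*I*pi/9)   exp(-2*I*pi/9)  exp(2*I*pi/3)   exp(-4*I*pi/9)  exp(4*I*pi/9)   exp(-2*I*pi/3)  exp(2*I*pi/9)   exp(-8*I*pi/9)
  chi_5          1             exp(-8*I*pi/9)  exp(2*I*pi/9)   exp(-2*I*pi/3)  exp(4*I*pi/9)   exp(-4*I*pi/9)  exp(2*I*pi/3)   exp(-2*I*pi/9)  exp(8*I*pi/9) 
  chi_6          1             exp(-2*I*pi/3)  exp(2*I*pi/3)   1               exp(-2*I*pi/3)  exp(2*I*pi/3)   1               exp(-2*I*pi/3)  exp(2*I*pi/3) 
  chi_7          1             exp(-4*I*pi/9)  exp(-8*I*pi/9)  exp(2*I*pi/3)   exp(2*I*pi/9)   exp(-2*I*pi/9)  exp(-2*I*pi/3)  exp(8*I*pi/9)   exp(4*I*pi/9) 
  chi_8          1             exp(-2*I*pi/9)  exp(-4*I*pi/9)  exp(-2*I*pi/3)  exp(-8*I*pi/9)  exp(8*I*pi/9)   exp(2*I*pi/3)   exp(4*I*pi/9)   exp(2*I*pi/9) 

Spot check: chi_4(3) = zeta_9^(4*3) = zeta_9^12 = exp(2*I*pi/3).

Details: Z/9Z is abelian, so all 9 irreducible complex representations are 1-dimensional. They are given by chi_k(m) = zeta_9^(k*m) for k = 0,...,8. Row orthogonality: sum_m chi_k(m) conj(chi_l(m)) = 9 * [k = l].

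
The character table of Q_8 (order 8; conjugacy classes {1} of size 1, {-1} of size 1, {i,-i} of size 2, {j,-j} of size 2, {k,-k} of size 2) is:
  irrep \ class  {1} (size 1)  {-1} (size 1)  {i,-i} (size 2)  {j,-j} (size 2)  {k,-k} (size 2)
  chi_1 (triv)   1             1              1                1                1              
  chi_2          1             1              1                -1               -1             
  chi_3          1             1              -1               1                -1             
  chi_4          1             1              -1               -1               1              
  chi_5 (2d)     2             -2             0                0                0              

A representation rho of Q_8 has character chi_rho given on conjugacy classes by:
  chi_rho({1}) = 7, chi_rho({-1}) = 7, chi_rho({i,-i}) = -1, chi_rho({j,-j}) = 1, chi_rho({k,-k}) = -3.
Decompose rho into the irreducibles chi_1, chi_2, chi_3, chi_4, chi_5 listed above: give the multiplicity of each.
Multiplicities: chi_1: 1, chi_2: 2, chi_3: 3, chi_4: 1, chi_5: 0.

Argument: Use <chi_rho, chi> = (1/|G|) sum_C |C| * chi_rho(C) * conj(chi(C)) with |G| = 8 for each irreducible chi in the table:
  <chi_rho, chi_1> = (1/8)[1*(7)*conj(1) + 1*(7)*conj(1) + 2*(-1)*conj(1) + 2*(1)*conj(1) + 2*(-3)*conj(1)]
      = (1/8)[(7) + (7) + (-2) + (2) + (-6)] = 8/8 = 1
  <chi_rho, chi_2> = (1/8)[1*(7)*conj(1) + 1*(7)*conj(1) + 2*(-1)*conj(1) + 2*(1)*conj(-1) + 2*(-3)*conj(-1)]
      = (1/8)[(7) + (7) + (-2) + (-2) + (6)] = 16/8 = 2
  <chi_rho, chi_3> = (1/8)[1*(7)*conj(1) + 1*(7)*conj(1) + 2*(-1)*conj(-1) + 2*(1)*conj(1) + 2*(-3)*conj(-1)]
      = (1/8)[(7) + (7) + (2) + (2) + (6)] = 24/8 = 3
  <chi_rho, chi_4> = (1/8)[1*(7)*conj(1) + 1*(7)*conj(1) + 2*(-1)*conj(-1) + 2*(1)*conj(-1) + 2*(-3)*conj(1)]
      = (1/8)[(7) + (7) + (2) + (-2) + (-6)] = 8/8 = 1
  <chi_rho, chi_5> = (1/8)[1*(7)*conj(2) + 1*(7)*conj(-2) + 2*(-1)*conj(0) + 2*(1)*conj(0) + 2*(-3)*conj(0)]
      = (1/8)[(14) + (-14) + (0) + (0) + (0)] = 0/8 = 0
Dimension check: dim(rho) = sum (mult * dim) = 1*1 + 2*1 + 3*1 + 1*1 + 0*2 = 7 = chi_rho(e) = 7.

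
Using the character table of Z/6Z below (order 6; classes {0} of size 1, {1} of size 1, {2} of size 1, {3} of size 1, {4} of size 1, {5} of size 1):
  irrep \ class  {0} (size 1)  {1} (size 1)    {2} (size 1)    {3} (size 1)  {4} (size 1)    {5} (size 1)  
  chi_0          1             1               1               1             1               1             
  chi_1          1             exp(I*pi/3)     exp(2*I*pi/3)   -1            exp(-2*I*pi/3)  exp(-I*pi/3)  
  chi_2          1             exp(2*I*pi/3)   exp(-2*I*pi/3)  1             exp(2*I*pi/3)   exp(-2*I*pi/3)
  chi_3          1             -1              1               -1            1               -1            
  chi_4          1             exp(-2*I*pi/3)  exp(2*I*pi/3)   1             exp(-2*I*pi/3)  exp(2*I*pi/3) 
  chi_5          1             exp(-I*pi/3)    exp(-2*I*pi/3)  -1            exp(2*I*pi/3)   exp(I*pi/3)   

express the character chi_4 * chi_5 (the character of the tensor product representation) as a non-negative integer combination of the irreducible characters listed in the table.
chi_4 tensor chi_5 = chi_3 (all other irreducibles have multiplicity 0).

Proof sketch: The character of a tensor product is the pointwise product (chi_4 * chi_5)(C) = chi_4(C) * chi_5(C):
  {0}: (1)*(1), {1}: (exp(-2*I*pi/3))*(exp(-I*pi/3)), {2}: (exp(2*I*pi/3))*(exp(-2*I*pi/3)), {3}: (1)*(-1), {4}: (exp(-2*I*pi/3))*(exp(2*I*pi/3)), {5}: (exp(2*I*pi/3))*(exp(I*pi/3))
so (chi_4 * chi_5) takes values
  {0} -> 1, {1} -> -1, {2} -> 1, {3} -> -1, {4} -> 1, {5} -> -1.
Now take the inner product of this character with each irreducible chi from the table, <chi_4*chi_5, chi> = (1/6) sum_C |C| (chi_4*chi_5)(C) conj(chi(C)):
  <chi_4*chi_5, chi_0> = (1/6)[1*(1)*conj(1) + 1*(-1)*conj(1) + 1*(1)*conj(1) + 1*(-1)*conj(1) + 1*(1)*conj(1) + 1*(-1)*conj(1)]
      = (1/6)[(1) + (-1) + (1) + (-1) + (1) + (-1)] = 0/6 = 0
  <chi_4*chi_5, chi_1> = (1/6)[1*(1)*conj(1) + 1*(-1)*conj(exp(I*pi/3)) + 1*(1)*conj(exp(2*I*pi/3)) + 1*(-1)*conj(-1) + 1*(1)*conj(exp(-2*I*pi/3)) + 1*(-1)*conj(exp(-I*pi/3))]
      = (1/6)[(1) + (-exp(-I*pi/3)) + (exp(-2*I*pi/3)) + (1) + (exp(2*I*pi/3)) + (-exp(I*pi/3))] = 0/6 = 0
  <chi_4*chi_5, chi_2> = (1/6)[1*(1)*conj(1) + 1*(-1)*conj(exp(2*I*pi/3)) + 1*(1)*conj(exp(-2*I*pi/3)) + 1*(-1)*conj(1) + 1*(1)*conj(exp(2*I*pi/3)) + 1*(-1)*conj(exp(-2*I*pi/3))]
      = (1/6)[(1) + (-exp(-2*I*pi/3)) + (exp(2*I*pi/3)) + (-1) + (exp(-2*I*pi/3)) + (-exp(2*I*pi/3))] = 0/6 = 0
  <chi_4*chi_5, chi_3> = (1/6)[1*(1)*conj(1) + 1*(-1)*conj(-1) + 1*(1)*conj(1) + 1*(-1)*conj(-1) + 1*(1)*conj(1) + 1*(-1)*conj(-1)]
      = (1/6)[(1) + (1) + (1) + (1) + (1) + (1)] = 6/6 = 1
  <chi_4*chi_5, chi_4> = (1/6)[1*(1)*conj(1) + 1*(-1)*conj(exp(-2*I*pi/3)) + 1*(1)*conj(exp(2*I*pi/3)) + 1*(-1)*conj(1) + 1*(1)*conj(exp(-2*I*pi/3)) + 1*(-1)*conj(exp(2*I*pi/3))]
      = (1/6)[(1) + (-exp(2*I*pi/3)) + (exp(-2*I*pi/3)) + (-1) + (exp(2*I*pi/3)) + (-exp(-2*I*pi/3))] = 0/6 = 0
  <chi_4*chi_5, chi_5> = (1/6)[1*(1)*conj(1) + 1*(-1)*conj(exp(-I*pi/3)) + 1*(1)*conj(exp(-2*I*pi/3)) + 1*(-1)*conj(-1) + 1*(1)*conj(exp(2*I*pi/3)) + 1*(-1)*conj(exp(I*pi/3))]
      = (1/6)[(1) + (-exp(I*pi/3)) + (exp(2*I*pi/3)) + (1) + (exp(-2*I*pi/3)) + (-exp(-I*pi/3))] = 0/6 = 0
(Exp terms are combined using exp(i*s)*conj(exp(i*t)) = exp(i*(s-t)), and sums of them are collapsed using the identity that for every m > 1 the m distinct m-th roots of unity sum to 0, e.g. 1 + exp(2*I*pi/3) + exp(-2*I*pi/3) = 0.)
Hence the multiplicities are chi_3: 1. Dimension check: dim(chi_4)*dim(chi_5) = 1*1 = 1 and sum (mult * dim) = 1*1 = 1.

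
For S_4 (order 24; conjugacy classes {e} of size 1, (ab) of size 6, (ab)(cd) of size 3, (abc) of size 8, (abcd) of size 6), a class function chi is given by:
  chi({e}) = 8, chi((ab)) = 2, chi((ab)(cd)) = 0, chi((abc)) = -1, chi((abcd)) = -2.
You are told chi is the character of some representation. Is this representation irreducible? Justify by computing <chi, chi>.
Not irreducible (reducible): <chi, chi> = 5 > 1.

Justification: <chi, chi> = (1/|G|) sum_C |C| * |chi(C)|^2 = (1/24)[1*|8|^2 + 6*|2|^2 + 3*|0|^2 + 8*|-1|^2 + 6*|-2|^2]
  = (1/24)[(64) + (24) + (0) + (8) + (24)] = 120/24 = 5.
A character is irreducible iff <chi, chi> = 1, so this representation is reducible.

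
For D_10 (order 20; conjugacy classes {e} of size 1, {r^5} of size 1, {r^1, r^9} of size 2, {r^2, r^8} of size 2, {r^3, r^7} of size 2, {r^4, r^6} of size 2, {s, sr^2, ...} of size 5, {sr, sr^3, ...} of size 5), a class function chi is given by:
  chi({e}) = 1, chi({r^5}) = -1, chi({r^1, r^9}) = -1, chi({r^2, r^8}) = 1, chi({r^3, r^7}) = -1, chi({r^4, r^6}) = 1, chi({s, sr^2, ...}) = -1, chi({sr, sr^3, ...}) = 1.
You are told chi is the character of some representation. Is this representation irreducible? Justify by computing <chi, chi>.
Irreducible: <chi, chi> = 1.

Why: <chi, chi> = (1/|G|) sum_C |C| * |chi(C)|^2 = (1/20)[1*|1|^2 + 1*|-1|^2 + 2*|-1|^2 + 2*|1|^2 + 2*|-1|^2 + 2*|1|^2 + 5*|-1|^2 + 5*|1|^2]
  = (1/20)[(1) + (1) + (2) + (2) + (2) + (2) + (5) + (5)] = 20/20 = 1.
A character is irreducible iff <chi, chi> = 1, so this representation is irreducible.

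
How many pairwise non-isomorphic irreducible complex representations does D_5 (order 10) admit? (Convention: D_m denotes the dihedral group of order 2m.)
4

Why: The number of irreducible complex representations of a finite group equals its number of conjugacy classes. D_5 has 4 conjugacy classes ((n+3)/2 for n odd), so D_5 (order 10) has exactly 4 irreducible complex representations.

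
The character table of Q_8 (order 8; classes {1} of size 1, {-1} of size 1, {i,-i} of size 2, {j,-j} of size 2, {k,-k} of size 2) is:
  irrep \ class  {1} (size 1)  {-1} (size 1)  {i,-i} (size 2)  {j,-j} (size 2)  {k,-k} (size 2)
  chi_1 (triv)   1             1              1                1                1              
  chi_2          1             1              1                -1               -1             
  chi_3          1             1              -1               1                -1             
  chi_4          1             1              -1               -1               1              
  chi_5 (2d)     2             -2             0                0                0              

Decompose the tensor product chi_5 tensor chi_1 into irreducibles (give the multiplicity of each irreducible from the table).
chi_5 tensor chi_1 = chi_5 (all other irreducibles have multiplicity 0).

The character of a tensor product is the pointwise product (chi_5 * chi_1)(C) = chi_5(C) * chi_1(C):
  {1}: (2)*(1), {-1}: (-2)*(1), {i,-i}: (0)*(1), {j,-j}: (0)*(1), {k,-k}: (0)*(1)
so (chi_5 * chi_1) takes values
  {1} -> 2, {-1} -> -2, {i,-i} -> 0, {j,-j} -> 0, {k,-k} -> 0.
Now take the inner product of this character with each irreducible chi from the table, <chi_5*chi_1, chi> = (1/8) sum_C |C| (chi_5*chi_1)(C) conj(chi(C)):
  <chi_5*chi_1, chi_1> = (1/8)[1*(2)*conj(1) + 1*(-2)*conj(1) + 2*(0)*conj(1) + 2*(0)*conj(1) + 2*(0)*conj(1)]
      = (1/8)[(2) + (-2) + (0) + (0) + (0)] = 0/8 = 0
  <chi_5*chi_1, chi_2> = (1/8)[1*(2)*conj(1) + 1*(-2)*conj(1) + 2*(0)*conj(1) + 2*(0)*conj(-1) + 2*(0)*conj(-1)]
      = (1/8)[(2) + (-2) + (0) + (0) + (0)] = 0/8 = 0
  <chi_5*chi_1, chi_3> = (1/8)[1*(2)*conj(1) + 1*(-2)*conj(1) + 2*(0)*conj(-1) + 2*(0)*conj(1) + 2*(0)*conj(-1)]
      = (1/8)[(2) + (-2) + (0) + (0) + (0)] = 0/8 = 0
  <chi_5*chi_1, chi_4> = (1/8)[1*(2)*conj(1) + 1*(-2)*conj(1) + 2*(0)*conj(-1) + 2*(0)*conj(-1) + 2*(0)*conj(1)]
      = (1/8)[(2) + (-2) + (0) + (0) + (0)] = 0/8 = 0
  <chi_5*chi_1, chi_5> = (1/8)[1*(2)*conj(2) + 1*(-2)*conj(-2) + 2*(0)*conj(0) + 2*(0)*conj(0) + 2*(0)*conj(0)]
      = (1/8)[(4) + (4) + (0) + (0) + (0)] = 8/8 = 1
Hence the multiplicities are chi_5: 1. Dimension check: dim(chi_5)*dim(chi_1) = 2*1 = 2 and sum (mult * dim) = 1*2 = 2.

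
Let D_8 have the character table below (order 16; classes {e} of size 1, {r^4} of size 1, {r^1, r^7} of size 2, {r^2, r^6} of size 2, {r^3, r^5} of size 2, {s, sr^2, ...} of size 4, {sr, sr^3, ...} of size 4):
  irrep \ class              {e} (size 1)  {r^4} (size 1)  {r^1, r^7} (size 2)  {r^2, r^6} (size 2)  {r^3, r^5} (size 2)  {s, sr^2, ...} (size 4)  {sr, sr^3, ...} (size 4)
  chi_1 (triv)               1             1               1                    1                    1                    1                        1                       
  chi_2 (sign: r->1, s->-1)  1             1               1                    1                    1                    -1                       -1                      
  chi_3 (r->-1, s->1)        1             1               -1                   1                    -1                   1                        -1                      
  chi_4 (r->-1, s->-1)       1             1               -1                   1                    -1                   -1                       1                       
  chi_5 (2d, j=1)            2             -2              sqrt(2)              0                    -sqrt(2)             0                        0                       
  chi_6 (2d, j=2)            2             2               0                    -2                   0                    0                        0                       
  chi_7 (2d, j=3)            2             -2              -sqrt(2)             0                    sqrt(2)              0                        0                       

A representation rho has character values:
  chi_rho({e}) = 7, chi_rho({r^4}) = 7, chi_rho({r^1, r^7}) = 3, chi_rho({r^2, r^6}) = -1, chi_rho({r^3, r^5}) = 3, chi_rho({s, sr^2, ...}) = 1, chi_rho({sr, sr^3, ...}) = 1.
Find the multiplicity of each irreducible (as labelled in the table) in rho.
Multiplicities: chi_1: 2, chi_2: 1, chi_3: 0, chi_4: 0, chi_5: 0, chi_6: 2, chi_7: 0.

Details: Use <chi_rho, chi> = (1/|G|) sum_C |C| * chi_rho(C) * conj(chi(C)) with |G| = 16 for each irreducible chi in the table:
  <chi_rho, chi_1> = (1/16)[1*(7)*conj(1) + 1*(7)*conj(1) + 2*(3)*conj(1) + 2*(-1)*conj(1) + 2*(3)*conj(1) + 4*(1)*conj(1) + 4*(1)*conj(1)]
      = (1/16)[(7) + (7) + (6) + (-2) + (6) + (4) + (4)] = 32/16 = 2
  <chi_rho, chi_2> = (1/16)[1*(7)*conj(1) + 1*(7)*conj(1) + 2*(3)*conj(1) + 2*(-1)*conj(1) + 2*(3)*conj(1) + 4*(1)*conj(-1) + 4*(1)*conj(-1)]
      = (1/16)[(7) + (7) + (6) + (-2) + (6) + (-4) + (-4)] = 16/16 = 1
  <chi_rho, chi_3> = (1/16)[1*(7)*conj(1) + 1*(7)*conj(1) + 2*(3)*conj(-1) + 2*(-1)*conj(1) + 2*(3)*conj(-1) + 4*(1)*conj(1) + 4*(1)*conj(-1)]
      = (1/16)[(7) + (7) + (-6) + (-2) + (-6) + (4) + (-4)] = 0/16 = 0
  <chi_rho, chi_4> = (1/16)[1*(7)*conj(1) + 1*(7)*conj(1) + 2*(3)*conj(-1) + 2*(-1)*conj(1) + 2*(3)*conj(-1) + 4*(1)*conj(-1) + 4*(1)*conj(1)]
      = (1/16)[(7) + (7) + (-6) + (-2) + (-6) + (-4) + (4)] = 0/16 = 0
  <chi_rho, chi_5> = (1/16)[1*(7)*conj(2) + 1*(7)*conj(-2) + 2*(3)*conj(sqrt(2)) + 2*(-1)*conj(0) + 2*(3)*conj(-sqrt(2)) + 4*(1)*conj(0) + 4*(1)*conj(0)]
      = (1/16)[(14) + (-14) + (6*sqrt(2)) + (0) + (-6*sqrt(2)) + (0) + (0)] = 0/16 = 0
  <chi_rho, chi_6> = (1/16)[1*(7)*conj(2) + 1*(7)*conj(2) + 2*(3)*conj(0) + 2*(-1)*conj(-2) + 2*(3)*conj(0) + 4*(1)*conj(0) + 4*(1)*conj(0)]
      = (1/16)[(14) + (14) + (0) + (4) + (0) + (0) + (0)] = 32/16 = 2
  <chi_rho, chi_7> = (1/16)[1*(7)*conj(2) + 1*(7)*conj(-2) + 2*(3)*conj(-sqrt(2)) + 2*(-1)*conj(0) + 2*(3)*conj(sqrt(2)) + 4*(1)*conj(0) + 4*(1)*conj(0)]
      = (1/16)[(14) + (-14) + (-6*sqrt(2)) + (0) + (6*sqrt(2)) + (0) + (0)] = 0/16 = 0
Dimension check: dim(rho) = sum (mult * dim) = 2*1 + 1*1 + 0*1 + 0*1 + 0*2 + 2*2 + 0*2 = 7 = chi_rho(e) = 7.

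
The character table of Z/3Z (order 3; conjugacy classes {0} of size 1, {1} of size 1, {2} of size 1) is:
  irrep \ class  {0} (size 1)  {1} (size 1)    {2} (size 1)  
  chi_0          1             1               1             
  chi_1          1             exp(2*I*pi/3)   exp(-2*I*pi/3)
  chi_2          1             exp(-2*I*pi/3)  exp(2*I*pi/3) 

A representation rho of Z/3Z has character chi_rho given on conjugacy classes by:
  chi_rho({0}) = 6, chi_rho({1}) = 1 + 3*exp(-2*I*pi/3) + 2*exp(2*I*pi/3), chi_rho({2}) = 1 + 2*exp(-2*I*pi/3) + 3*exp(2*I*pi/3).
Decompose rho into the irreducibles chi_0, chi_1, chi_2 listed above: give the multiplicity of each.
Multiplicities: chi_0: 1, chi_1: 2, chi_2: 3.

Use <chi_rho, chi> = (1/|G|) sum_C |C| * chi_rho(C) * conj(chi(C)) with |G| = 3 for each irreducible chi in the table:
  <chi_rho, chi_0> = (1/3)[1*(6)*conj(1) + 1*(1 + 3*exp(-2*I*pi/3) + 2*exp(2*I*pi/3))*conj(1) + 1*(1 + 2*exp(-2*I*pi/3) + 3*exp(2*I*pi/3))*conj(1)]
      = (1/3)[(6) + (1 + 3*exp(-2*I*pi/3) + 2*exp(2*I*pi/3)) + (1 + 2*exp(-2*I*pi/3) + 3*exp(2*I*pi/3))] = 3/3 = 1
  <chi_rho, chi_1> = (1/3)[1*(6)*conj(1) + 1*(1 + 3*exp(-2*I*pi/3) + 2*exp(2*I*pi/3))*conj(exp(2*I*pi/3)) + 1*(1 + 2*exp(-2*I*pi/3) + 3*exp(2*I*pi/3))*conj(exp(-2*I*pi/3))]
      = (1/3)[(6) + (2 + exp(-2*I*pi/3) + 3*exp(2*I*pi/3)) + (2 + 3*exp(-2*I*pi/3) + exp(2*I*pi/3))] = 6/3 = 2
  <chi_rho, chi_2> = (1/3)[1*(6)*conj(1) + 1*(1 + 3*exp(-2*I*pi/3) + 2*exp(2*I*pi/3))*conj(exp(-2*I*pi/3)) + 1*(1 + 2*exp(-2*I*pi/3) + 3*exp(2*I*pi/3))*conj(exp(2*I*pi/3))]
      = (1/3)[(6) + (3 + 2*exp(-2*I*pi/3) + exp(2*I*pi/3)) + (3 + exp(-2*I*pi/3) + 2*exp(2*I*pi/3))] = 9/3 = 3
(Exp terms are combined using exp(i*s)*conj(exp(i*t)) = exp(i*(s-t)), and sums of them are collapsed using the identity that for every m > 1 the m distinct m-th roots of unity sum to 0, e.g. 1 + exp(2*I*pi/3) + exp(-2*I*pi/3) = 0.)
Dimension check: dim(rho) = sum (mult * dim) = 1*1 + 2*1 + 3*1 = 6 = chi_rho(e) = 6.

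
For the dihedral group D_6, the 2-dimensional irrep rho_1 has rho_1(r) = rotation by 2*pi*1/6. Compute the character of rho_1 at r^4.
chi_{rho_1}(r^4) = 2*cos(2*pi*1*4/6) = -1

Reasoning: rho_1(r^4) is rotation by angle 2*pi*1*4/6, whose trace is 2*cos(2*pi*1*4/6) = -1.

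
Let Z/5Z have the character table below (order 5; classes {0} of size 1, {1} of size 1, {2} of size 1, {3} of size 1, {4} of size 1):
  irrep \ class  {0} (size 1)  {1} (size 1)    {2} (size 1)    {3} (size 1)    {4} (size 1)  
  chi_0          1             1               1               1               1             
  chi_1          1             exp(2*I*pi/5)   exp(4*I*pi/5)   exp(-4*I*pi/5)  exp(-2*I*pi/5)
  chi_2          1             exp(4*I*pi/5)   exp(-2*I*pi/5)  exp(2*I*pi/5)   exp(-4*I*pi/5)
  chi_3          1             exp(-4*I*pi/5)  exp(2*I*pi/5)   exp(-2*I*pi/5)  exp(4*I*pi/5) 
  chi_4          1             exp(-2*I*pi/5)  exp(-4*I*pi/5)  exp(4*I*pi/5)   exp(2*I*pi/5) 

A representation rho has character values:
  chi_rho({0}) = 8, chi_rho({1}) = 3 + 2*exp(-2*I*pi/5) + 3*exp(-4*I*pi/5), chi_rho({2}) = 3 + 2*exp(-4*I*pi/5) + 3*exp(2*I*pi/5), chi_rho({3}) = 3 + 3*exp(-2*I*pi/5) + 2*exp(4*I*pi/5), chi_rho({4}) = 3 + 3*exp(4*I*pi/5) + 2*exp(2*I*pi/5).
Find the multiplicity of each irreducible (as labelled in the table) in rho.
Multiplicities: chi_0: 3, chi_1: 0, chi_2: 0, chi_3: 3, chi_4: 2.

Argument: Use <chi_rho, chi> = (1/|G|) sum_C |C| * chi_rho(C) * conj(chi(C)) with |G| = 5 for each irreducible chi in the table:
  <chi_rho, chi_0> = (1/5)[1*(8)*conj(1) + 1*(3 + 2*exp(-2*I*pi/5) + 3*exp(-4*I*pi/5))*conj(1) + 1*(3 + 2*exp(-4*I*pi/5) + 3*exp(2*I*pi/5))*conj(1) + 1*(3 + 3*exp(-2*I*pi/5) + 2*exp(4*I*pi/5))*conj(1) + 1*(3 + 3*exp(4*I*pi/5) + 2*exp(2*I*pi/5))*conj(1)]
      = (1/5)[(8) + (3 + 2*exp(-2*I*pi/5) + 3*exp(-4*I*pi/5)) + (3 + 2*exp(-4*I*pi/5) + 3*exp(2*I*pi/5)) + (3 + 3*exp(-2*I*pi/5) + 2*exp(4*I*pi/5)) + (3 + 3*exp(4*I*pi/5) + 2*exp(2*I*pi/5))] = 15/5 = 3
  <chi_rho, chi_1> = (1/5)[1*(8)*conj(1) + 1*(3 + 2*exp(-2*I*pi/5) + 3*exp(-4*I*pi/5))*conj(exp(2*I*pi/5)) + 1*(3 + 2*exp(-4*I*pi/5) + 3*exp(2*I*pi/5))*conj(exp(4*I*pi/5)) + 1*(3 + 3*exp(-2*I*pi/5) + 2*exp(4*I*pi/5))*conj(exp(-4*I*pi/5)) + 1*(3 + 3*exp(4*I*pi/5) + 2*exp(2*I*pi/5))*conj(exp(-2*I*pi/5))]
      = (1/5)[(8) + (3*exp(-2*I*pi/5) + 2*exp(-4*I*pi/5) + 3*exp(4*I*pi/5)) + (3*exp(-2*I*pi/5) + 3*exp(-4*I*pi/5) + 2*exp(2*I*pi/5)) + (2*exp(-2*I*pi/5) + 3*exp(4*I*pi/5) + 3*exp(2*I*pi/5)) + (3*exp(-4*I*pi/5) + 2*exp(4*I*pi/5) + 3*exp(2*I*pi/5))] = 0/5 = 0
  <chi_rho, chi_2> = (1/5)[1*(8)*conj(1) + 1*(3 + 2*exp(-2*I*pi/5) + 3*exp(-4*I*pi/5))*conj(exp(4*I*pi/5)) + 1*(3 + 2*exp(-4*I*pi/5) + 3*exp(2*I*pi/5))*conj(exp(-2*I*pi/5)) + 1*(3 + 3*exp(-2*I*pi/5) + 2*exp(4*I*pi/5))*conj(exp(2*I*pi/5)) + 1*(3 + 3*exp(4*I*pi/5) + 2*exp(2*I*pi/5))*conj(exp(-4*I*pi/5))]
      = (1/5)[(8) + (3*exp(-4*I*pi/5) + 2*exp(4*I*pi/5) + 3*exp(2*I*pi/5)) + (2*exp(-2*I*pi/5) + 3*exp(4*I*pi/5) + 3*exp(2*I*pi/5)) + (3*exp(-2*I*pi/5) + 3*exp(-4*I*pi/5) + 2*exp(2*I*pi/5)) + (3*exp(-2*I*pi/5) + 2*exp(-4*I*pi/5) + 3*exp(4*I*pi/5))] = 0/5 = 0
  <chi_rho, chi_3> = (1/5)[1*(8)*conj(1) + 1*(3 + 2*exp(-2*I*pi/5) + 3*exp(-4*I*pi/5))*conj(exp(-4*I*pi/5)) + 1*(3 + 2*exp(-4*I*pi/5) + 3*exp(2*I*pi/5))*conj(exp(2*I*pi/5)) + 1*(3 + 3*exp(-2*I*pi/5) + 2*exp(4*I*pi/5))*conj(exp(-2*I*pi/5)) + 1*(3 + 3*exp(4*I*pi/5) + 2*exp(2*I*pi/5))*conj(exp(4*I*pi/5))]
      = (1/5)[(8) + (3 + 3*exp(4*I*pi/5) + 2*exp(2*I*pi/5)) + (3 + 3*exp(-2*I*pi/5) + 2*exp(4*I*pi/5)) + (3 + 2*exp(-4*I*pi/5) + 3*exp(2*I*pi/5)) + (3 + 2*exp(-2*I*pi/5) + 3*exp(-4*I*pi/5))] = 15/5 = 3
  <chi_rho, chi_4> = (1/5)[1*(8)*conj(1) + 1*(3 + 2*exp(-2*I*pi/5) + 3*exp(-4*I*pi/5))*conj(exp(-2*I*pi/5)) + 1*(3 + 2*exp(-4*I*pi/5) + 3*exp(2*I*pi/5))*conj(exp(-4*I*pi/5)) + 1*(3 + 3*exp(-2*I*pi/5) + 2*exp(4*I*pi/5))*conj(exp(4*I*pi/5)) + 1*(3 + 3*exp(4*I*pi/5) + 2*exp(2*I*pi/5))*conj(exp(2*I*pi/5))]
      = (1/5)[(8) + (2 + 3*exp(-2*I*pi/5) + 3*exp(2*I*pi/5)) + (2 + 3*exp(-4*I*pi/5) + 3*exp(4*I*pi/5)) + (2 + 3*exp(-4*I*pi/5) + 3*exp(4*I*pi/5)) + (2 + 3*exp(-2*I*pi/5) + 3*exp(2*I*pi/5))] = 10/5 = 2
(Exp terms are combined using exp(i*s)*conj(exp(i*t)) = exp(i*(s-t)), and sums of them are collapsed using the identity that for every m > 1 the m distinct m-th roots of unity sum to 0, e.g. 1 + exp(2*I*pi/3) + exp(-2*I*pi/3) = 0.)
Dimension check: dim(rho) = sum (mult * dim) = 3*1 + 0*1 + 0*1 + 3*1 + 2*1 = 8 = chi_rho(e) = 8.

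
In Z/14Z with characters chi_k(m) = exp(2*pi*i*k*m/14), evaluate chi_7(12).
chi_7(12) = zeta_14^84 = 1

Why: chi_7(12) = zeta_14^(7*12) = zeta_14^84. Since zeta_14^14 = 1, this equals zeta_14^0 = exp(2*pi*i*0/14) = 1.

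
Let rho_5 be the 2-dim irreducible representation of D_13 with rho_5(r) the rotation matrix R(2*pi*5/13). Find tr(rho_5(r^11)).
chi_{rho_5}(r^11) = 2*cos(2*pi*5*11/13) = 2*cos(110*pi/13)

Why: rho_5(r^11) is rotation by angle 2*pi*5*11/13, whose trace is 2*cos(2*pi*5*11/13) = 2*cos(110*pi/13).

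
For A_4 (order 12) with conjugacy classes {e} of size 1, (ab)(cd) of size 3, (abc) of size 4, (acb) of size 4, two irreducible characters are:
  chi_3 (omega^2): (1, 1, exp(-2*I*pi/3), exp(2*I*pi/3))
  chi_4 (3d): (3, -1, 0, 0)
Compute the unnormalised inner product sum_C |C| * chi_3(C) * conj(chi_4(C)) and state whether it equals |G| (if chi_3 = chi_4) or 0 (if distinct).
Sum = 0; so <chi_3, chi_4> = 0 (distinct irreducibles are orthogonal).

Proof sketch: Compute term by term over conjugacy classes (|C| * chi_3(C) * conj(chi_4(C))):
  1*(1)*conj(3) + 3*(1)*conj(-1) + 4*(exp(-2*I*pi/3))*conj(0) + 4*(exp(2*I*pi/3))*conj(0)
  = (3) + (-3) + (0) + (0)
  = 0.
(Exp terms are combined using exp(i*s)*conj(exp(i*t)) = exp(i*(s-t)), and sums of them are collapsed using the identity that for every m > 1 the m distinct m-th roots of unity sum to 0, e.g. 1 + exp(2*I*pi/3) + exp(-2*I*pi/3) = 0.)
Dividing by |G| = 12 gives 0/12 = 0, matching the row-orthogonality relation <chi_3, chi_4> = [chi_3 = chi_4].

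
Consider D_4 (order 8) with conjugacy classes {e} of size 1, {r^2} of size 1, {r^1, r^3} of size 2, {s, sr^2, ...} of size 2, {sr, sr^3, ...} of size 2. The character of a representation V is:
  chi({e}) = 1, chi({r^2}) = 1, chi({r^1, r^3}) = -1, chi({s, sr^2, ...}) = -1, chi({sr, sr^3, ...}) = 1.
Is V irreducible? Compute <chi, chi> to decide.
Irreducible: <chi, chi> = 1.

Proof sketch: <chi, chi> = (1/|G|) sum_C |C| * |chi(C)|^2 = (1/8)[1*|1|^2 + 1*|1|^2 + 2*|-1|^2 + 2*|-1|^2 + 2*|1|^2]
  = (1/8)[(1) + (1) + (2) + (2) + (2)] = 8/8 = 1.
A character is irreducible iff <chi, chi> = 1, so this representation is irreducible.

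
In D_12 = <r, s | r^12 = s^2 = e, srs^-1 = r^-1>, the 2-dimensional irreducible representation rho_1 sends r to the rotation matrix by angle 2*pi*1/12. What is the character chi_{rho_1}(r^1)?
chi_{rho_1}(r^1) = 2*cos(2*pi*1*1/12) = sqrt(3)

Derivation: rho_1(r^1) is rotation by angle 2*pi*1*1/12, whose trace is 2*cos(2*pi*1*1/12) = sqrt(3).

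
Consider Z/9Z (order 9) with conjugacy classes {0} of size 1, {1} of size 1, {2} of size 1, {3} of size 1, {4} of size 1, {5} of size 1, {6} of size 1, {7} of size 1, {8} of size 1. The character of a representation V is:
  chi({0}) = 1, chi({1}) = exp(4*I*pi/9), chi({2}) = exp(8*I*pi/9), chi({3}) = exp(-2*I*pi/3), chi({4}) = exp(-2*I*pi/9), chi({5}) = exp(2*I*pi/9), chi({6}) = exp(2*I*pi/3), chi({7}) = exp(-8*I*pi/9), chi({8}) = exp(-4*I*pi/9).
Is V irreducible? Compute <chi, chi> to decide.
Irreducible: <chi, chi> = 1.

<chi, chi> = (1/|G|) sum_C |C| * |chi(C)|^2 = (1/9)[1*|1|^2 + 1*|exp(4*I*pi/9)|^2 + 1*|exp(8*I*pi/9)|^2 + 1*|exp(-2*I*pi/3)|^2 + 1*|exp(-2*I*pi/9)|^2 + 1*|exp(2*I*pi/9)|^2 + 1*|exp(2*I*pi/3)|^2 + 1*|exp(-8*I*pi/9)|^2 + 1*|exp(-4*I*pi/9)|^2]
  = (1/9)[(1) + (1) + (1) + (1) + (1) + (1) + (1) + (1) + (1)] = 9/9 = 1.
(Exp terms are combined using exp(i*s)*conj(exp(i*t)) = exp(i*(s-t)), and sums of them are collapsed using the identity that for every m > 1 the m distinct m-th roots of unity sum to 0, e.g. 1 + exp(2*I*pi/3) + exp(-2*I*pi/3) = 0.)
A character is irreducible iff <chi, chi> = 1, so this representation is irreducible.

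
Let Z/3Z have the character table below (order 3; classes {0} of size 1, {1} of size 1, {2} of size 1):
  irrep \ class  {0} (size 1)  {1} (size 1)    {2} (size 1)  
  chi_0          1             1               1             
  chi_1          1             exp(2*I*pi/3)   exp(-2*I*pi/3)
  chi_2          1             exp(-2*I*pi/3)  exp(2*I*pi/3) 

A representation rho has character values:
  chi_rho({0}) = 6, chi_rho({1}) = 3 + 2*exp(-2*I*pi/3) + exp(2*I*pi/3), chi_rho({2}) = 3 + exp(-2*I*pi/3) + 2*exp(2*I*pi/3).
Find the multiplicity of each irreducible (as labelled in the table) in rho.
Multiplicities: chi_0: 3, chi_1: 1, chi_2: 2.

Use <chi_rho, chi> = (1/|G|) sum_C |C| * chi_rho(C) * conj(chi(C)) with |G| = 3 for each irreducible chi in the table:
  <chi_rho, chi_0> = (1/3)[1*(6)*conj(1) + 1*(3 + 2*exp(-2*I*pi/3) + exp(2*I*pi/3))*conj(1) + 1*(3 + exp(-2*I*pi/3) + 2*exp(2*I*pi/3))*conj(1)]
      = (1/3)[(6) + (3 + 2*exp(-2*I*pi/3) + exp(2*I*pi/3)) + (3 + exp(-2*I*pi/3) + 2*exp(2*I*pi/3))] = 9/3 = 3
  <chi_rho, chi_1> = (1/3)[1*(6)*conj(1) + 1*(3 + 2*exp(-2*I*pi/3) + exp(2*I*pi/3))*conj(exp(2*I*pi/3)) + 1*(3 + exp(-2*I*pi/3) + 2*exp(2*I*pi/3))*conj(exp(-2*I*pi/3))]
      = (1/3)[(6) + (1 + 3*exp(-2*I*pi/3) + 2*exp(2*I*pi/3)) + (1 + 2*exp(-2*I*pi/3) + 3*exp(2*I*pi/3))] = 3/3 = 1
  <chi_rho, chi_2> = (1/3)[1*(6)*conj(1) + 1*(3 + 2*exp(-2*I*pi/3) + exp(2*I*pi/3))*conj(exp(-2*I*pi/3)) + 1*(3 + exp(-2*I*pi/3) + 2*exp(2*I*pi/3))*conj(exp(2*I*pi/3))]
      = (1/3)[(6) + (2 + exp(-2*I*pi/3) + 3*exp(2*I*pi/3)) + (2 + 3*exp(-2*I*pi/3) + exp(2*I*pi/3))] = 6/3 = 2
(Exp terms are combined using exp(i*s)*conj(exp(i*t)) = exp(i*(s-t)), and sums of them are collapsed using the identity that for every m > 1 the m distinct m-th roots of unity sum to 0, e.g. 1 + exp(2*I*pi/3) + exp(-2*I*pi/3) = 0.)
Dimension check: dim(rho) = sum (mult * dim) = 3*1 + 1*1 + 2*1 = 6 = chi_rho(e) = 6.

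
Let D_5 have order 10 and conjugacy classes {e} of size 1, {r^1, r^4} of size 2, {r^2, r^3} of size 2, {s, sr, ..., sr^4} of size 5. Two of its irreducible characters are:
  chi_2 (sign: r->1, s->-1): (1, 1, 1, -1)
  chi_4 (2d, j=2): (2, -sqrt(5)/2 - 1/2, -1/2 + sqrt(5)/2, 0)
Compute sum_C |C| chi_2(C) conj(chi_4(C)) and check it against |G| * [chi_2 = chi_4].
Sum = 0; so <chi_2, chi_4> = 0 (distinct irreducibles are orthogonal).

Why: Compute term by term over conjugacy classes (|C| * chi_2(C) * conj(chi_4(C))):
  1*(1)*conj(2) + 2*(1)*conj(-sqrt(5)/2 - 1/2) + 2*(1)*conj(-1/2 + sqrt(5)/2) + 5*(-1)*conj(0)
  = (2) + (-sqrt(5) - 1) + (-1 + sqrt(5)) + (0)
  = 0.
Dividing by |G| = 10 gives 0/10 = 0, matching the row-orthogonality relation <chi_2, chi_4> = [chi_2 = chi_4].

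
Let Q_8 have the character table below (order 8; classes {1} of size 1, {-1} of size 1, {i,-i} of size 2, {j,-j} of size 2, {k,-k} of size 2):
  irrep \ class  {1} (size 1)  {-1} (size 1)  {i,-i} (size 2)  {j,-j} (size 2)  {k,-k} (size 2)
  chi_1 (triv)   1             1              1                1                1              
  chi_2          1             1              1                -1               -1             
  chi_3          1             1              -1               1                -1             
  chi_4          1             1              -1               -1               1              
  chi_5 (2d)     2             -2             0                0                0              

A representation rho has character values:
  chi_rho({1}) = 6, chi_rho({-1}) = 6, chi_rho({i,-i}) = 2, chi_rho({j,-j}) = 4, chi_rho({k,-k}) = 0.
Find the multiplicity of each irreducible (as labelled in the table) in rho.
Multiplicities: chi_1: 3, chi_2: 1, chi_3: 2, chi_4: 0, chi_5: 0.

Reasoning: Use <chi_rho, chi> = (1/|G|) sum_C |C| * chi_rho(C) * conj(chi(C)) with |G| = 8 for each irreducible chi in the table:
  <chi_rho, chi_1> = (1/8)[1*(6)*conj(1) + 1*(6)*conj(1) + 2*(2)*conj(1) + 2*(4)*conj(1) + 2*(0)*conj(1)]
      = (1/8)[(6) + (6) + (4) + (8) + (0)] = 24/8 = 3
  <chi_rho, chi_2> = (1/8)[1*(6)*conj(1) + 1*(6)*conj(1) + 2*(2)*conj(1) + 2*(4)*conj(-1) + 2*(0)*conj(-1)]
      = (1/8)[(6) + (6) + (4) + (-8) + (0)] = 8/8 = 1
  <chi_rho, chi_3> = (1/8)[1*(6)*conj(1) + 1*(6)*conj(1) + 2*(2)*conj(-1) + 2*(4)*conj(1) + 2*(0)*conj(-1)]
      = (1/8)[(6) + (6) + (-4) + (8) + (0)] = 16/8 = 2
  <chi_rho, chi_4> = (1/8)[1*(6)*conj(1) + 1*(6)*conj(1) + 2*(2)*conj(-1) + 2*(4)*conj(-1) + 2*(0)*conj(1)]
      = (1/8)[(6) + (6) + (-4) + (-8) + (0)] = 0/8 = 0
  <chi_rho, chi_5> = (1/8)[1*(6)*conj(2) + 1*(6)*conj(-2) + 2*(2)*conj(0) + 2*(4)*conj(0) + 2*(0)*conj(0)]
      = (1/8)[(12) + (-12) + (0) + (0) + (0)] = 0/8 = 0
Dimension check: dim(rho) = sum (mult * dim) = 3*1 + 1*1 + 2*1 + 0*1 + 0*2 = 6 = chi_rho(e) = 6.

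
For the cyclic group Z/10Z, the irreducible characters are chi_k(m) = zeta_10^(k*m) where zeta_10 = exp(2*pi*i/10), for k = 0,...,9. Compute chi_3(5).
chi_3(5) = zeta_10^15 = -1

Explanation: chi_3(5) = zeta_10^(3*5) = zeta_10^15. Since zeta_10^10 = 1, this equals zeta_10^5 = exp(2*pi*i*5/10) = -1.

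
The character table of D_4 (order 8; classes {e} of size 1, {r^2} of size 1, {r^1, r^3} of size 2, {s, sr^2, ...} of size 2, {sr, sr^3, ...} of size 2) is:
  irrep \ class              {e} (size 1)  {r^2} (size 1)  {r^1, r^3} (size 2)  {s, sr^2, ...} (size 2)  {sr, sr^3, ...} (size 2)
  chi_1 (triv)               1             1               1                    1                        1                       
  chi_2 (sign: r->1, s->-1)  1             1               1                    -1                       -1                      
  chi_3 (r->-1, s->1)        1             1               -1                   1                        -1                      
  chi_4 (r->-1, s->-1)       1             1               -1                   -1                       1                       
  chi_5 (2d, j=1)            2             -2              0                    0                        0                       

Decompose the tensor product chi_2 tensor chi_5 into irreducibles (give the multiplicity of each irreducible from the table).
chi_2 tensor chi_5 = chi_5 (all other irreducibles have multiplicity 0).

Argument: The character of a tensor product is the pointwise product (chi_2 * chi_5)(C) = chi_2(C) * chi_5(C):
  {e}: (1)*(2), {r^2}: (1)*(-2), {r^1, r^3}: (1)*(0), {s, sr^2, ...}: (-1)*(0), {sr, sr^3, ...}: (-1)*(0)
so (chi_2 * chi_5) takes values
  {e} -> 2, {r^2} -> -2, {r^1, r^3} -> 0, {s, sr^2, ...} -> 0, {sr, sr^3, ...} -> 0.
Now take the inner product of this character with each irreducible chi from the table, <chi_2*chi_5, chi> = (1/8) sum_C |C| (chi_2*chi_5)(C) conj(chi(C)):
  <chi_2*chi_5, chi_1> = (1/8)[1*(2)*conj(1) + 1*(-2)*conj(1) + 2*(0)*conj(1) + 2*(0)*conj(1) + 2*(0)*conj(1)]
      = (1/8)[(2) + (-2) + (0) + (0) + (0)] = 0/8 = 0
  <chi_2*chi_5, chi_2> = (1/8)[1*(2)*conj(1) + 1*(-2)*conj(1) + 2*(0)*conj(1) + 2*(0)*conj(-1) + 2*(0)*conj(-1)]
      = (1/8)[(2) + (-2) + (0) + (0) + (0)] = 0/8 = 0
  <chi_2*chi_5, chi_3> = (1/8)[1*(2)*conj(1) + 1*(-2)*conj(1) + 2*(0)*conj(-1) + 2*(0)*conj(1) + 2*(0)*conj(-1)]
      = (1/8)[(2) + (-2) + (0) + (0) + (0)] = 0/8 = 0
  <chi_2*chi_5, chi_4> = (1/8)[1*(2)*conj(1) + 1*(-2)*conj(1) + 2*(0)*conj(-1) + 2*(0)*conj(-1) + 2*(0)*conj(1)]
      = (1/8)[(2) + (-2) + (0) + (0) + (0)] = 0/8 = 0
  <chi_2*chi_5, chi_5> = (1/8)[1*(2)*conj(2) + 1*(-2)*conj(-2) + 2*(0)*conj(0) + 2*(0)*conj(0) + 2*(0)*conj(0)]
      = (1/8)[(4) + (4) + (0) + (0) + (0)] = 8/8 = 1
Hence the multiplicities are chi_5: 1. Dimension check: dim(chi_2)*dim(chi_5) = 1*2 = 2 and sum (mult * dim) = 1*2 = 2.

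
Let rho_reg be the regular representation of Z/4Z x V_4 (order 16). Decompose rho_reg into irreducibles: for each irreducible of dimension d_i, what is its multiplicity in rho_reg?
Each irreducible V_i of dimension d_i appears with multiplicity d_i, i.e. rho_reg = (direct sum over all irreducibles V_i) d_i V_i. The irreducible dimensions for Z/4Z x V_4 are 1, 1, 1, 1, 1, 1, 1, 1, 1, 1, 1, 1, 1, 1, 1, 1: 16 irreducibles of dimension 1, each with multiplicity 1. Total dimension 16*1*1 = 16 = |G|.

Derivation: General theorem: in the regular representation of a finite group G, each irreducible appears with multiplicity equal to its dimension. Check: dim(rho_reg) = sum d_i^2 = 1 + 1 + 1 + 1 + 1 + 1 + 1 + 1 + 1 + 1 + 1 + 1 + 1 + 1 + 1 + 1 = 16 = |G|.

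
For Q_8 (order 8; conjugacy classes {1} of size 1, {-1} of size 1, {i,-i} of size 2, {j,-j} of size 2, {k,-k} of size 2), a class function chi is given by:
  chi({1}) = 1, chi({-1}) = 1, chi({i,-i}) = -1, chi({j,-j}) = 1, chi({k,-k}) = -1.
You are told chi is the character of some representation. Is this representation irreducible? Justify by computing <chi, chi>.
Irreducible: <chi, chi> = 1.

Proof sketch: <chi, chi> = (1/|G|) sum_C |C| * |chi(C)|^2 = (1/8)[1*|1|^2 + 1*|1|^2 + 2*|-1|^2 + 2*|1|^2 + 2*|-1|^2]
  = (1/8)[(1) + (1) + (2) + (2) + (2)] = 8/8 = 1.
A character is irreducible iff <chi, chi> = 1, so this representation is irreducible.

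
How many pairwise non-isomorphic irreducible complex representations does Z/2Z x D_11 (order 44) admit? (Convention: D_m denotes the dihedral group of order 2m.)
14

Details: The number of irreducible complex representations of a finite group equals its number of conjugacy classes. For a direct product, #classes(G x H) = #classes(G) * #classes(H). Z/2Z has 2 classes (abelian), D_11 has 7 classes, so 2 * 7 = 14, so Z/2Z x D_11 (order 44) has exactly 14 irreducible complex representations.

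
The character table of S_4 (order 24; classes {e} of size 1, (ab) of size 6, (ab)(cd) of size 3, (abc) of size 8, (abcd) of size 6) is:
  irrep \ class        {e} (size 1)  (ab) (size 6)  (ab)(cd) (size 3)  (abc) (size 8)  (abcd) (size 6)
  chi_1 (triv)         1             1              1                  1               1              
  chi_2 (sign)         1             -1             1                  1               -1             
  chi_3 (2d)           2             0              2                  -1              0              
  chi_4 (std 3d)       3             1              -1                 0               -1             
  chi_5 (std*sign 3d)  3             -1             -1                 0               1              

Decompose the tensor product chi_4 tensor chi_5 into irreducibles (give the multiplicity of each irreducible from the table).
chi_4 tensor chi_5 = chi_2 + chi_3 + chi_4 + chi_5 (all other irreducibles have multiplicity 0).

Why: The character of a tensor product is the pointwise product (chi_4 * chi_5)(C) = chi_4(C) * chi_5(C):
  {e}: (3)*(3), (ab): (1)*(-1), (ab)(cd): (-1)*(-1), (abc): (0)*(0), (abcd): (-1)*(1)
so (chi_4 * chi_5) takes values
  {e} -> 9, (ab) -> -1, (ab)(cd) -> 1, (abc) -> 0, (abcd) -> -1.
Now take the inner product of this character with each irreducible chi from the table, <chi_4*chi_5, chi> = (1/24) sum_C |C| (chi_4*chi_5)(C) conj(chi(C)):
  <chi_4*chi_5, chi_1> = (1/24)[1*(9)*conj(1) + 6*(-1)*conj(1) + 3*(1)*conj(1) + 8*(0)*conj(1) + 6*(-1)*conj(1)]
      = (1/24)[(9) + (-6) + (3) + (0) + (-6)] = 0/24 = 0
  <chi_4*chi_5, chi_2> = (1/24)[1*(9)*conj(1) + 6*(-1)*conj(-1) + 3*(1)*conj(1) + 8*(0)*conj(1) + 6*(-1)*conj(-1)]
      = (1/24)[(9) + (6) + (3) + (0) + (6)] = 24/24 = 1
  <chi_4*chi_5, chi_3> = (1/24)[1*(9)*conj(2) + 6*(-1)*conj(0) + 3*(1)*conj(2) + 8*(0)*conj(-1) + 6*(-1)*conj(0)]
      = (1/24)[(18) + (0) + (6) + (0) + (0)] = 24/24 = 1
  <chi_4*chi_5, chi_4> = (1/24)[1*(9)*conj(3) + 6*(-1)*conj(1) + 3*(1)*conj(-1) + 8*(0)*conj(0) + 6*(-1)*conj(-1)]
      = (1/24)[(27) + (-6) + (-3) + (0) + (6)] = 24/24 = 1
  <chi_4*chi_5, chi_5> = (1/24)[1*(9)*conj(3) + 6*(-1)*conj(-1) + 3*(1)*conj(-1) + 8*(0)*conj(0) + 6*(-1)*conj(1)]
      = (1/24)[(27) + (6) + (-3) + (0) + (-6)] = 24/24 = 1
Hence the multiplicities are chi_2: 1, chi_3: 1, chi_4: 1, chi_5: 1. Dimension check: dim(chi_4)*dim(chi_5) = 3*3 = 9 and sum (mult * dim) = 1*1 + 1*2 + 1*3 + 1*3 = 9.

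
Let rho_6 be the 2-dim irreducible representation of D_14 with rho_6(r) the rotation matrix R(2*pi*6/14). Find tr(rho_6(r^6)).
chi_{rho_6}(r^6) = 2*cos(2*pi*6*6/14) = -2*cos(pi/7)

Explanation: rho_6(r^6) is rotation by angle 2*pi*6*6/14, whose trace is 2*cos(2*pi*6*6/14) = -2*cos(pi/7).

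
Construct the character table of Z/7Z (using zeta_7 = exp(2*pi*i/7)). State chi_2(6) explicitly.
Character table of Z/7Z (irreps indexed chi_0,...,chi_6 with chi_k(m) = zeta_7^(k*m), zeta_7 = exp(2*pi*i/7)):
  irrep \ class  {0} (size 1)  {1} (size 1)    {2} (size 1)    {3} (size 1)    {4} (size 1)    {5} (size 1)    {6} (size 1)  
  chi_0          1             1               1               1               1               1               1             
  chi_1          1             exp(2*I*pi/7)   exp(4*I*pi/7)   exp(6*I*pi/7)   exp(-6*I*pi/7)  exp(-4*I*pi/7)  exp(-2*I*pi/7)
  chi_2          1             exp(4*I*pi/7)   exp(-6*I*pi/7)  exp(-2*I*pi/7)  exp(2*I*pi/7)   exp(6*I*pi/7)   exp(-4*I*pi/7)
  chi_3          1             exp(6*I*pi/7)   exp(-2*I*pi/7)  exp(4*I*pi/7)   exp(-4*I*pi/7)  exp(2*I*pi/7)   exp(-6*I*pi/7)
  chi_4          1             exp(-6*I*pi/7)  exp(2*I*pi/7)   exp(-4*I*pi/7)  exp(4*I*pi/7)   exp(-2*I*pi/7)  exp(6*I*pi/7) 
  chi_5          1             exp(-4*I*pi/7)  exp(6*I*pi/7)   exp(2*I*pi/7)   exp(-2*I*pi/7)  exp(-6*I*pi/7)  exp(4*I*pi/7) 
  chi_6          1             exp(-2*I*pi/7)  exp(-4*I*pi/7)  exp(-6*I*pi/7)  exp(6*I*pi/7)   exp(4*I*pi/7)   exp(2*I*pi/7) 

Spot check: chi_2(6) = zeta_7^(2*6) = zeta_7^12 = exp(-4*I*pi/7).

Solution. Z/7Z is abelian, so all 7 irreducible complex representations are 1-dimensional. They are given by chi_k(m) = zeta_7^(k*m) for k = 0,...,6. Row orthogonality: sum_m chi_k(m) conj(chi_l(m)) = 7 * [k = l].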